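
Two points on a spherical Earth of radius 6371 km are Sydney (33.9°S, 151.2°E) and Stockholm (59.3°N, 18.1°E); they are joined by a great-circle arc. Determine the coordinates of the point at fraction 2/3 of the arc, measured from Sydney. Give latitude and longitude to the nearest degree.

≈ 45°N, 96°E

The haversine formula gives a central angle δ ≈ 2.448 rad (140.3°) between the endpoints.
Interpolate at f = 2/3 with slerp weights a = sin((1−f)δ)/sin δ ≈ 1.140, b = sin(fδ)/sin δ ≈ 1.562.
p = a·p₁ + b·p₂ ≈ (-0.071, 0.703, 0.707); φ = arcsin(p_z) ≈ 45.00°, λ = atan2(p_y, p_x) ≈ 95.78°.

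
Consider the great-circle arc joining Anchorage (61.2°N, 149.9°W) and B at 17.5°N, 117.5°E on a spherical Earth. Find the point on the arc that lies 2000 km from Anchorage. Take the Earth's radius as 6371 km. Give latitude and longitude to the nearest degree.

From cos δ = sin φ₁ sin φ₂ + cos φ₁ cos φ₂ cos Δλ, the central angle is δ ≈ 1.326 rad (76.0°). The total great-circle distance is δ·R ≈ 1.326 × 6371 ≈ 8446 km, so the target fraction is f = 2000/8446 ≈ 0.237.
Interpolate at f ≈ 0.237 with slerp weights a = sin((1−f)δ)/sin δ ≈ 0.874, b = sin(fδ)/sin δ ≈ 0.318.
p = a·p₁ + b·p₂ ≈ (-0.504, 0.058, 0.862); φ = arcsin(p_z) ≈ 59.49°, λ = atan2(p_y, p_x) ≈ 173.43°.

≈ 59°N, 173°E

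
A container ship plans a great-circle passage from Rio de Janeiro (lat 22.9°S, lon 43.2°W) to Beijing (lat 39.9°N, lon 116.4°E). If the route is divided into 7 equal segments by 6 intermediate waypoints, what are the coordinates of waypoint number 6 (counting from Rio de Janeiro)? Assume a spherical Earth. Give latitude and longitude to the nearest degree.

From cos δ = sin φ₁ sin φ₂ + cos φ₁ cos φ₂ cos Δλ, the central angle is δ ≈ 2.719 rad (155.8°).
Interpolate at f = 6/7 with slerp weights a = sin((1−f)δ)/sin δ ≈ 0.923, b = sin(fδ)/sin δ ≈ 1.767.
p = a·p₁ + b·p₂ ≈ (0.017, 0.632, 0.774); φ = arcsin(p_z) ≈ 50.76°, λ = atan2(p_y, p_x) ≈ 88.46°.

≈ lat 51°N, lon 88°E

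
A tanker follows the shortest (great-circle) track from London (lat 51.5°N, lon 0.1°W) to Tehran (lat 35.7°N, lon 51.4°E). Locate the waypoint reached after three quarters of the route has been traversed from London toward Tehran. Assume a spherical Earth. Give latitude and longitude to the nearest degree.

≈ lat 42°N, lon 41°E

Convert each endpoint to a unit vector on the sphere (x = cos φ cos λ, y = cos φ sin λ, z = sin φ).
The central angle between the endpoints is δ = arccos(p₁·p₂) ≈ 0.690 rad (39.5°).
Interpolate at f = 3/4 with slerp weights a = sin((1−f)δ)/sin δ ≈ 0.270, b = sin(fδ)/sin δ ≈ 0.777.
p = a·p₁ + b·p₂ ≈ (0.562, 0.493, 0.665); φ = arcsin(p_z) ≈ 41.65°, λ = atan2(p_y, p_x) ≈ 41.27°.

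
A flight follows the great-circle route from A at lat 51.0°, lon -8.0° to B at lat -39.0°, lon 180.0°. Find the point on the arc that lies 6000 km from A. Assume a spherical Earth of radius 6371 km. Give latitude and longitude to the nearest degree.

Convert each endpoint to a unit vector on the sphere (x = cos φ cos λ, y = cos φ sin λ, z = sin φ).
The central angle between the endpoints is δ = arccos(p₁·p₂) ≈ 2.910 rad (166.8°). The total great-circle distance is δ·R ≈ 2.910 × 6371 ≈ 18542 km, so the target fraction is f = 6000/18542 ≈ 0.324.
Interpolate at f ≈ 0.324 with slerp weights a = sin((1−f)δ)/sin δ ≈ 4.023, b = sin(fδ)/sin δ ≈ 3.528.
p = a·p₁ + b·p₂ ≈ (-0.235, -0.352, 0.906); φ = arcsin(p_z) ≈ 64.94°, λ = atan2(p_y, p_x) ≈ -123.71°.

≈ lat 65°, lon -124°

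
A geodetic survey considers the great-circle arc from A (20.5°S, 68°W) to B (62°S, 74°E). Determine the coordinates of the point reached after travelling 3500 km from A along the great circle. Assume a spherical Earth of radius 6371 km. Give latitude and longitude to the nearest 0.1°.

Write both endpoints as unit vectors p₁, p₂ with components (cos φ cos λ, cos φ sin λ, sin φ).
The central angle between the endpoints is δ = arccos(p₁·p₂) ≈ 1.608 rad (92.1°). The total great-circle distance is δ·R ≈ 1.608 × 6371 ≈ 10245 km, so the target fraction is f = 3500/10245 ≈ 0.342.
Interpolate at f ≈ 0.342 with slerp weights a = sin((1−f)δ)/sin δ ≈ 0.872, b = sin(fδ)/sin δ ≈ 0.523.
p = a·p₁ + b·p₂ ≈ (0.374, -0.522, -0.767); φ = arcsin(p_z) ≈ -50.07°, λ = atan2(p_y, p_x) ≈ -54.39°.

≈ (50.1°S, 54.4°W)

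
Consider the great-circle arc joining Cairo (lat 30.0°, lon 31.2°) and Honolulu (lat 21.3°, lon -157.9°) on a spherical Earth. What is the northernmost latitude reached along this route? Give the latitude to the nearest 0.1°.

≈ 80.7°

The great circle lies in the plane with unit normal n̂ = (p₁ × p₂)/|p₁ × p₂|.
Here n̂_z ≈ +0.162; the vertex latitude is φ_max = arccos|n̂_z| ≈ 80.7°.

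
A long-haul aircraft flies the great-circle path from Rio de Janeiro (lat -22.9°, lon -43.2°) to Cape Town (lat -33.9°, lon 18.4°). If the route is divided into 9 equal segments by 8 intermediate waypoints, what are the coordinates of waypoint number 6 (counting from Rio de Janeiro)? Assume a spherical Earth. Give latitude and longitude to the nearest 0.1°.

The haversine formula gives a central angle δ ≈ 0.951 rad (54.5°) between the endpoints.
Interpolate at f = 6/9 with slerp weights a = sin((1−f)δ)/sin δ ≈ 0.383, b = sin(fδ)/sin δ ≈ 0.728.
p = a·p₁ + b·p₂ ≈ (0.830, -0.051, -0.555); φ = arcsin(p_z) ≈ -33.71°, λ = atan2(p_y, p_x) ≈ -3.50°.

≈ lat -33.7°, lon -3.5°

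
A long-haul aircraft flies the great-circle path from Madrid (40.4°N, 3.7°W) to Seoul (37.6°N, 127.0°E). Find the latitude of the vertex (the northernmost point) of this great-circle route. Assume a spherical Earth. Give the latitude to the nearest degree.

≈ 63°N

The great circle lies in the plane with unit normal n̂ = (p₁ × p₂)/|p₁ × p₂|.
Here n̂_z ≈ +0.457; the vertex latitude is φ_max = arccos|n̂_z| ≈ 62.8°.
Check via Clairaut: cos φ_max = |cos φ₁| · sin C = cos(40.4°)·sin(36.9°) ≈ 0.457, again giving ≈ 62.8°.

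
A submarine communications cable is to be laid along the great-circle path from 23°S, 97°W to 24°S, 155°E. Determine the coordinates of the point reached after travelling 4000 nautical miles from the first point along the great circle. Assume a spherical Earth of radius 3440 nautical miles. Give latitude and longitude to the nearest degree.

From cos δ = sin φ₁ sin φ₂ + cos φ₁ cos φ₂ cos Δλ, the central angle is δ ≈ 1.672 rad (95.8°). The total great-circle distance is δ·R ≈ 1.672 × 3440 ≈ 5751 nmi, so the target fraction is f = 4000/5751 ≈ 0.695.
Interpolate at f ≈ 0.695 with slerp weights a = sin((1−f)δ)/sin δ ≈ 0.490, b = sin(fδ)/sin δ ≈ 0.923.
p = a·p₁ + b·p₂ ≈ (-0.819, -0.091, -0.567); φ = arcsin(p_z) ≈ -34.52°, λ = atan2(p_y, p_x) ≈ -173.63°.

≈ 35°S, 174°W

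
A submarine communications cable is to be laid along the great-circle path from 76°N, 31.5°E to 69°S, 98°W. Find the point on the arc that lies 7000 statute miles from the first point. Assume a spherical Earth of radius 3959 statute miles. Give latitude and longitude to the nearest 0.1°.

≈ 11.2°S, 60.3°W

Convert each endpoint to a unit vector on the sphere (x = cos φ cos λ, y = cos φ sin λ, z = sin φ).
The central angle between the endpoints is δ = arccos(p₁·p₂) ≈ 2.861 rad (163.9°). The total great-circle distance is δ·R ≈ 2.861 × 3959 ≈ 11328 mi, so the target fraction is f = 7000/11328 ≈ 0.618.
Interpolate at f ≈ 0.618 with slerp weights a = sin((1−f)δ)/sin δ ≈ 3.211, b = sin(fδ)/sin δ ≈ 3.546.
p = a·p₁ + b·p₂ ≈ (0.486, -0.852, -0.194); φ = arcsin(p_z) ≈ -11.20°, λ = atan2(p_y, p_x) ≈ -60.33°.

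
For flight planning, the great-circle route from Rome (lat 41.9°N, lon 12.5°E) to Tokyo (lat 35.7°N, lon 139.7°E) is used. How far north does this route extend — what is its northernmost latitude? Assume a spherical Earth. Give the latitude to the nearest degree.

The great circle lies in the plane with unit normal n̂ = (p₁ × p₂)/|p₁ × p₂|.
Here n̂_z ≈ +0.482; the vertex latitude is φ_max = arccos|n̂_z| ≈ 61.2°.
Check via Clairaut: cos φ_max = |cos φ₁| · sin C = cos(41.9°)·sin(40.3°) ≈ 0.482, again giving ≈ 61.2°.

≈ 61°N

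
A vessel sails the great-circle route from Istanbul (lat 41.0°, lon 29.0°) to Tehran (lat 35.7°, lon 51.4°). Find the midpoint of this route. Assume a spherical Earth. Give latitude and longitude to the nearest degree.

The haversine formula gives a central angle δ ≈ 0.319 rad (18.3°) between the endpoints.
Interpolate at f = 1/2 with slerp weights a = sin((1−f)δ)/sin δ ≈ 0.506, b = sin(fδ)/sin δ ≈ 0.506.
p = a·p₁ + b·p₂ ≈ (0.591, 0.507, 0.628); φ = arcsin(p_z) ≈ 38.89°, λ = atan2(p_y, p_x) ≈ 40.62°.

≈ lat 39°, lon 41°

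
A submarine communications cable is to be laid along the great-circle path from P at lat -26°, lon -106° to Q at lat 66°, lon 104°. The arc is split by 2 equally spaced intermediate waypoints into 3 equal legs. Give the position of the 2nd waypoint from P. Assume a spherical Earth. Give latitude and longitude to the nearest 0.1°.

From cos δ = sin φ₁ sin φ₂ + cos φ₁ cos φ₂ cos Δλ, the central angle is δ ≈ 2.370 rad (135.8°).
Interpolate at f = 2/3 with slerp weights a = sin((1−f)δ)/sin δ ≈ 1.019, b = sin(fδ)/sin δ ≈ 1.435.
p = a·p₁ + b·p₂ ≈ (-0.394, -0.314, 0.864); φ = arcsin(p_z) ≈ 59.75°, λ = atan2(p_y, p_x) ≈ -141.38°.

≈ lat 59.7°, lon -141.4°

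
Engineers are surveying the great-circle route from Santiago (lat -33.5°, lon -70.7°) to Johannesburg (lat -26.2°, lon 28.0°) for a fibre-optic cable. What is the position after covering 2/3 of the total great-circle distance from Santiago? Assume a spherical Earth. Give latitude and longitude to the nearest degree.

≈ lat -38°, lon -1°

Write both endpoints as unit vectors p₁, p₂ with components (cos φ cos λ, cos φ sin λ, sin φ).
The central angle between the endpoints is δ = arccos(p₁·p₂) ≈ 1.440 rad (82.5°).
Interpolate at f = 2/3 with slerp weights a = sin((1−f)δ)/sin δ ≈ 0.466, b = sin(fδ)/sin δ ≈ 0.826.
p = a·p₁ + b·p₂ ≈ (0.783, -0.019, -0.622); φ = arcsin(p_z) ≈ -38.45°, λ = atan2(p_y, p_x) ≈ -1.35°.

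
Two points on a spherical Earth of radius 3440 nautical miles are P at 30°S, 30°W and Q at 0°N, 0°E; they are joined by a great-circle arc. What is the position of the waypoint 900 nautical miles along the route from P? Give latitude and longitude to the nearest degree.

≈ 20°S, 18°W

Convert each endpoint to a unit vector on the sphere (x = cos φ cos λ, y = cos φ sin λ, z = sin φ).
The central angle between the endpoints is δ = arccos(p₁·p₂) ≈ 0.723 rad (41.4°). The total great-circle distance is δ·R ≈ 0.723 × 3440 ≈ 2486 nmi, so the target fraction is f = 900/2486 ≈ 0.362.
Interpolate at f ≈ 0.362 with slerp weights a = sin((1−f)δ)/sin δ ≈ 0.673, b = sin(fδ)/sin δ ≈ 0.391.
p = a·p₁ + b·p₂ ≈ (0.896, -0.291, -0.336); φ = arcsin(p_z) ≈ -19.65°, λ = atan2(p_y, p_x) ≈ -18.02°.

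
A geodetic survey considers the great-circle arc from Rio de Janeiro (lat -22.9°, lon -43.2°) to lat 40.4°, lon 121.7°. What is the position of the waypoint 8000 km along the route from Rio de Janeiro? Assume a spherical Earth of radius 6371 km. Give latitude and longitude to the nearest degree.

Convert each endpoint to a unit vector on the sphere (x = cos φ cos λ, y = cos φ sin λ, z = sin φ).
The central angle between the endpoints is δ = arccos(p₁·p₂) ≈ 2.764 rad (158.4°). The total great-circle distance is δ·R ≈ 2.764 × 6371 ≈ 17608 km, so the target fraction is f = 8000/17608 ≈ 0.454.
Interpolate at f ≈ 0.454 with slerp weights a = sin((1−f)δ)/sin δ ≈ 2.706, b = sin(fδ)/sin δ ≈ 2.578.
p = a·p₁ + b·p₂ ≈ (0.786, -0.036, 0.618); φ = arcsin(p_z) ≈ 38.15°, λ = atan2(p_y, p_x) ≈ -2.64°.

≈ lat 38°, lon -3°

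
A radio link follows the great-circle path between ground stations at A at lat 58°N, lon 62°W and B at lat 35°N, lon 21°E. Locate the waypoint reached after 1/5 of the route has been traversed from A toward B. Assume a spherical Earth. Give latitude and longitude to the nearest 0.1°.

≈ lat 59.2°N, lon 40.0°W

Write both endpoints as unit vectors p₁, p₂ with components (cos φ cos λ, cos φ sin λ, sin φ).
The central angle between the endpoints is δ = arccos(p₁·p₂) ≈ 1.001 rad (57.4°).
Interpolate at f = 1/5 with slerp weights a = sin((1−f)δ)/sin δ ≈ 0.853, b = sin(fδ)/sin δ ≈ 0.236.
p = a·p₁ + b·p₂ ≈ (0.393, -0.330, 0.859); φ = arcsin(p_z) ≈ 59.15°, λ = atan2(p_y, p_x) ≈ -40.00°.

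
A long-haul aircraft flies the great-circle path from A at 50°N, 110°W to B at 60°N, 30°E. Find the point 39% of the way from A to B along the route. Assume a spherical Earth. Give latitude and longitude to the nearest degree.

≈ 72°N, 81°W

Write both endpoints as unit vectors p₁, p₂ with components (cos φ cos λ, cos φ sin λ, sin φ).
The central angle between the endpoints is δ = arccos(p₁·p₂) ≈ 1.140 rad (65.3°).
Interpolate at f = 0.39 with slerp weights a = sin((1−f)δ)/sin δ ≈ 0.705, b = sin(fδ)/sin δ ≈ 0.473.
p = a·p₁ + b·p₂ ≈ (0.050, -0.308, 0.950); φ = arcsin(p_z) ≈ 71.84°, λ = atan2(p_y, p_x) ≈ -80.77°.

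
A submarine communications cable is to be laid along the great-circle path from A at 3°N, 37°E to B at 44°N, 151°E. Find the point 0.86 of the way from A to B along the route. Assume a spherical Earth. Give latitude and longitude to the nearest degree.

The haversine formula gives a central angle δ ≈ 1.829 rad (104.8°) between the endpoints.
Interpolate at f = 0.86 with slerp weights a = sin((1−f)δ)/sin δ ≈ 0.262, b = sin(fδ)/sin δ ≈ 1.034.
p = a·p₁ + b·p₂ ≈ (-0.442, 0.518, 0.732); φ = arcsin(p_z) ≈ 47.08°, λ = atan2(p_y, p_x) ≈ 130.45°.

≈ 47°N, 130°E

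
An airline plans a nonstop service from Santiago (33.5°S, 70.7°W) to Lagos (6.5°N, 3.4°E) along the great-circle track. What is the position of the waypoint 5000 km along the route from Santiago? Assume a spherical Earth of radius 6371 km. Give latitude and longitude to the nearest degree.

≈ (14°S, 26°W)

From cos δ = sin φ₁ sin φ₂ + cos φ₁ cos φ₂ cos Δλ, the central angle is δ ≈ 1.406 rad (80.5°). The total great-circle distance is δ·R ≈ 1.406 × 6371 ≈ 8955 km, so the target fraction is f = 5000/8955 ≈ 0.558.
Interpolate at f ≈ 0.558 with slerp weights a = sin((1−f)δ)/sin δ ≈ 0.590, b = sin(fδ)/sin δ ≈ 0.716.
p = a·p₁ + b·p₂ ≈ (0.873, -0.422, -0.244); φ = arcsin(p_z) ≈ -14.14°, λ = atan2(p_y, p_x) ≈ -25.79°.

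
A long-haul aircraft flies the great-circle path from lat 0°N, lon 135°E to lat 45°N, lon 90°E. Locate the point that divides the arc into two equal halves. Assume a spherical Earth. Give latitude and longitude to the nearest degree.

The haversine formula gives a central angle δ ≈ 1.047 rad (60.0°) between the endpoints.
Interpolate at f = 1/2 with slerp weights a = sin((1−f)δ)/sin δ ≈ 0.577, b = sin(fδ)/sin δ ≈ 0.577.
p = a·p₁ + b·p₂ ≈ (-0.408, 0.816, 0.408); φ = arcsin(p_z) ≈ 24.09°, λ = atan2(p_y, p_x) ≈ 116.57°.

≈ lat 24°N, lon 117°E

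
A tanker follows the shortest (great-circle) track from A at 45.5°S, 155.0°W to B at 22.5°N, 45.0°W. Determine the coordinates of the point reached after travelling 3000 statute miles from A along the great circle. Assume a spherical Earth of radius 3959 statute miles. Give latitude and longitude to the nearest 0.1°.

Write both endpoints as unit vectors p₁, p₂ with components (cos φ cos λ, cos φ sin λ, sin φ).
The central angle between the endpoints is δ = arccos(p₁·p₂) ≈ 2.088 rad (119.6°). The total great-circle distance is δ·R ≈ 2.088 × 3959 ≈ 8266 mi, so the target fraction is f = 3000/8266 ≈ 0.363.
Interpolate at f ≈ 0.363 with slerp weights a = sin((1−f)δ)/sin δ ≈ 1.117, b = sin(fδ)/sin δ ≈ 0.791.
p = a·p₁ + b·p₂ ≈ (-0.193, -0.848, -0.494); φ = arcsin(p_z) ≈ -29.63°, λ = atan2(p_y, p_x) ≈ -102.84°.

≈ 29.6°S, 102.8°W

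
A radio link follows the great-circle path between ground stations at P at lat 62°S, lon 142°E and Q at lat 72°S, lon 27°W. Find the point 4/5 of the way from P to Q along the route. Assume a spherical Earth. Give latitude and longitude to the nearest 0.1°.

Write both endpoints as unit vectors p₁, p₂ with components (cos φ cos λ, cos φ sin λ, sin φ).
The central angle between the endpoints is δ = arccos(p₁·p₂) ≈ 0.799 rad (45.8°).
Interpolate at f = 4/5 with slerp weights a = sin((1−f)δ)/sin δ ≈ 0.222, b = sin(fδ)/sin δ ≈ 0.832.
p = a·p₁ + b·p₂ ≈ (0.147, -0.053, -0.988); φ = arcsin(p_z) ≈ -81.01°, λ = atan2(p_y, p_x) ≈ -19.68°.

≈ lat 81.0°S, lon 19.7°W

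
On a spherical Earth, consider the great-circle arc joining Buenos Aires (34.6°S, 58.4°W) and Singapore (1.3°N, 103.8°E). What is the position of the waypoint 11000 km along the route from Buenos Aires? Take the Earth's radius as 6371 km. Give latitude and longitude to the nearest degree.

≈ 38°S, 82°E

From cos δ = sin φ₁ sin φ₂ + cos φ₁ cos φ₂ cos Δλ, the central angle is δ ≈ 2.492 rad (142.8°). The total great-circle distance is δ·R ≈ 2.492 × 6371 ≈ 15877 km, so the target fraction is f = 11000/15877 ≈ 0.693.
Interpolate at f ≈ 0.693 with slerp weights a = sin((1−f)δ)/sin δ ≈ 1.146, b = sin(fδ)/sin δ ≈ 1.634.
p = a·p₁ + b·p₂ ≈ (0.105, 0.783, -0.614); φ = arcsin(p_z) ≈ -37.85°, λ = atan2(p_y, p_x) ≈ 82.38°.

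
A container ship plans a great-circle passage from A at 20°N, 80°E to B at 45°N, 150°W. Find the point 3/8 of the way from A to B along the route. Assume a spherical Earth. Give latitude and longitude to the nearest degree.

From cos δ = sin φ₁ sin φ₂ + cos φ₁ cos φ₂ cos Δλ, the central angle is δ ≈ 1.757 rad (100.7°).
Interpolate at f = 3/8 with slerp weights a = sin((1−f)δ)/sin δ ≈ 0.906, b = sin(fδ)/sin δ ≈ 0.623.
p = a·p₁ + b·p₂ ≈ (-0.234, 0.618, 0.750); φ = arcsin(p_z) ≈ 48.63°, λ = atan2(p_y, p_x) ≈ 110.71°.

≈ 49°N, 111°E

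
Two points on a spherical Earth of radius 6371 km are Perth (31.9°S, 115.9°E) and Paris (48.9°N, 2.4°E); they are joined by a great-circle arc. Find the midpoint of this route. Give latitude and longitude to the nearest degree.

From cos δ = sin φ₁ sin φ₂ + cos φ₁ cos φ₂ cos Δλ, the central angle is δ ≈ 2.240 rad (128.4°).
Interpolate at f = 1/2 with slerp weights a = sin((1−f)δ)/sin δ ≈ 1.148, b = sin(fδ)/sin δ ≈ 1.148.
p = a·p₁ + b·p₂ ≈ (0.328, 0.908, 0.258); φ = arcsin(p_z) ≈ 14.98°, λ = atan2(p_y, p_x) ≈ 70.13°.

≈ 15°N, 70°E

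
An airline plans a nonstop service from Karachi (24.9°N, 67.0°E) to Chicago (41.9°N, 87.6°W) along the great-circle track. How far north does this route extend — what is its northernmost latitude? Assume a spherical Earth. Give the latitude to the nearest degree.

≈ 72°N

The great circle lies in the plane with unit normal n̂ = (p₁ × p₂)/|p₁ × p₂|.
Here n̂_z ≈ -0.307; the vertex latitude is φ_max = arccos|n̂_z| ≈ 72.1°.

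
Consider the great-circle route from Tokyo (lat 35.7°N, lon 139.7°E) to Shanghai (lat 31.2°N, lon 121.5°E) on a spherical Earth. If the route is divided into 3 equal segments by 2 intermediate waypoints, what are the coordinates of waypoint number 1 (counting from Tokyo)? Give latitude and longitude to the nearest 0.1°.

≈ lat 34.5°N, lon 133.4°E

The haversine formula gives a central angle δ ≈ 0.276 rad (15.8°) between the endpoints.
Interpolate at f = 1/3 with slerp weights a = sin((1−f)δ)/sin δ ≈ 0.671, b = sin(fδ)/sin δ ≈ 0.337.
p = a·p₁ + b·p₂ ≈ (-0.567, 0.599, 0.566); φ = arcsin(p_z) ≈ 34.50°, λ = atan2(p_y, p_x) ≈ 133.43°.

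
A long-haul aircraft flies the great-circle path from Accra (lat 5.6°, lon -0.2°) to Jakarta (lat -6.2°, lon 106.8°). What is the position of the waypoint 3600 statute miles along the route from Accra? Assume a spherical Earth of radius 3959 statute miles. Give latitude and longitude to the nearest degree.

≈ lat 0°, lon 52°

Convert each endpoint to a unit vector on the sphere (x = cos φ cos λ, y = cos φ sin λ, z = sin φ).
The central angle between the endpoints is δ = arccos(p₁·p₂) ≈ 1.875 rad (107.4°). The total great-circle distance is δ·R ≈ 1.875 × 3959 ≈ 7424 mi, so the target fraction is f = 3600/7424 ≈ 0.485.
Interpolate at f ≈ 0.485 with slerp weights a = sin((1−f)δ)/sin δ ≈ 0.862, b = sin(fδ)/sin δ ≈ 0.827.
p = a·p₁ + b·p₂ ≈ (0.620, 0.784, -0.005); φ = arcsin(p_z) ≈ -0.30°, λ = atan2(p_y, p_x) ≈ 51.65°.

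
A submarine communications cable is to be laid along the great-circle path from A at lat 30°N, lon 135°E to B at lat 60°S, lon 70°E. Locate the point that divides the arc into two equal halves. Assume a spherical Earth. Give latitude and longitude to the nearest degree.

Write both endpoints as unit vectors p₁, p₂ with components (cos φ cos λ, cos φ sin λ, sin φ).
The central angle between the endpoints is δ = arccos(p₁·p₂) ≈ 1.823 rad (104.5°).
Interpolate at f = 1/2 with slerp weights a = sin((1−f)δ)/sin δ ≈ 0.817, b = sin(fδ)/sin δ ≈ 0.817.
p = a·p₁ + b·p₂ ≈ (-0.360, 0.884, -0.299); φ = arcsin(p_z) ≈ -17.39°, λ = atan2(p_y, p_x) ≈ 112.19°.

≈ lat 17°S, lon 112°E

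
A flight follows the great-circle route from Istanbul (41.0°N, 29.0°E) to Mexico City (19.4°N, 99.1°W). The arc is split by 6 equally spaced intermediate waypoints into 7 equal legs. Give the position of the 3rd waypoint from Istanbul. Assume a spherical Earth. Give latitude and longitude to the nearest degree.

≈ (54°N, 36°W)

Write both endpoints as unit vectors p₁, p₂ with components (cos φ cos λ, cos φ sin λ, sin φ).
The central angle between the endpoints is δ = arccos(p₁·p₂) ≈ 1.794 rad (102.8°).
Interpolate at f = 3/7 with slerp weights a = sin((1−f)δ)/sin δ ≈ 0.877, b = sin(fδ)/sin δ ≈ 0.713.
p = a·p₁ + b·p₂ ≈ (0.472, -0.343, 0.812); φ = arcsin(p_z) ≈ 54.28°, λ = atan2(p_y, p_x) ≈ -36.02°.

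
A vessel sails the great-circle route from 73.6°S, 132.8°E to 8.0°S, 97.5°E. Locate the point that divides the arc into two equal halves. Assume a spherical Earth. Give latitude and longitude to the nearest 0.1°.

≈ 41.7°S, 105.1°E

From cos δ = sin φ₁ sin φ₂ + cos φ₁ cos φ₂ cos Δλ, the central angle is δ ≈ 1.201 rad (68.8°).
Interpolate at f = 1/2 with slerp weights a = sin((1−f)δ)/sin δ ≈ 0.606, b = sin(fδ)/sin δ ≈ 0.606.
p = a·p₁ + b·p₂ ≈ (-0.195, 0.720, -0.666); φ = arcsin(p_z) ≈ -41.73°, λ = atan2(p_y, p_x) ≈ 105.11°.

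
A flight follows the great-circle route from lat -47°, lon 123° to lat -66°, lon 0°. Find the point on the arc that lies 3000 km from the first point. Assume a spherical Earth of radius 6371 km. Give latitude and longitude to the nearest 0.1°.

Convert each endpoint to a unit vector on the sphere (x = cos φ cos λ, y = cos φ sin λ, z = sin φ).
The central angle between the endpoints is δ = arccos(p₁·p₂) ≈ 1.027 rad (58.9°). The total great-circle distance is δ·R ≈ 1.027 × 6371 ≈ 6546 km, so the target fraction is f = 3000/6546 ≈ 0.458.
Interpolate at f ≈ 0.458 with slerp weights a = sin((1−f)δ)/sin δ ≈ 0.617, b = sin(fδ)/sin δ ≈ 0.530.
p = a·p₁ + b·p₂ ≈ (-0.014, 0.353, -0.936); φ = arcsin(p_z) ≈ -69.31°, λ = atan2(p_y, p_x) ≈ 92.21°.

≈ lat -69.3°, lon 92.2°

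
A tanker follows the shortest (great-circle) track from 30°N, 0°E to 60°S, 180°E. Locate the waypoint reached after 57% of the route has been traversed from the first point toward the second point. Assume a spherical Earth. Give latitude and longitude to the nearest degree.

≈ 56°S, 0°E

Write both endpoints as unit vectors p₁, p₂ with components (cos φ cos λ, cos φ sin λ, sin φ).
The central angle between the endpoints is δ = arccos(p₁·p₂) ≈ 2.618 rad (150.0°).
Interpolate at f = 0.57 with slerp weights a = sin((1−f)δ)/sin δ ≈ 1.805, b = sin(fδ)/sin δ ≈ 1.994.
p = a·p₁ + b·p₂ ≈ (0.566, 0.000, -0.824); φ = arcsin(p_z) ≈ -55.50°, λ = atan2(p_y, p_x) ≈ 0.00°.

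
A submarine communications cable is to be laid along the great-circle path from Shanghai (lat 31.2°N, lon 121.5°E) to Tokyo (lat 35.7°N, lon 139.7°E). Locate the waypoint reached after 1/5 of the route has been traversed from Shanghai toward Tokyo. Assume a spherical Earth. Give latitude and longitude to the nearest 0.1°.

Write both endpoints as unit vectors p₁, p₂ with components (cos φ cos λ, cos φ sin λ, sin φ).
The central angle between the endpoints is δ = arccos(p₁·p₂) ≈ 0.276 rad (15.8°).
Interpolate at f = 1/5 with slerp weights a = sin((1−f)δ)/sin δ ≈ 0.804, b = sin(fδ)/sin δ ≈ 0.202.
p = a·p₁ + b·p₂ ≈ (-0.485, 0.692, 0.534); φ = arcsin(p_z) ≈ 32.31°, λ = atan2(p_y, p_x) ≈ 124.98°.

≈ lat 32.3°N, lon 125.0°E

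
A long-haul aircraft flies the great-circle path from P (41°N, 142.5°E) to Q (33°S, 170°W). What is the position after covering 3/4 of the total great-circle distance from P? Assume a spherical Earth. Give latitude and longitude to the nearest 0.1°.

From cos δ = sin φ₁ sin φ₂ + cos φ₁ cos φ₂ cos Δλ, the central angle is δ ≈ 1.500 rad (86.0°).
Interpolate at f = 3/4 with slerp weights a = sin((1−f)δ)/sin δ ≈ 0.367, b = sin(fδ)/sin δ ≈ 0.905.
p = a·p₁ + b·p₂ ≈ (-0.967, 0.037, -0.252); φ = arcsin(p_z) ≈ -14.58°, λ = atan2(p_y, p_x) ≈ 177.81°.

≈ (14.6°S, 177.8°E)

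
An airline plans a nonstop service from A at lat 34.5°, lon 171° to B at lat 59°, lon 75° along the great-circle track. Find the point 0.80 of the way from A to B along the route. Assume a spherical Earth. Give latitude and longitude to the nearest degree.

≈ lat 62°, lon 100°

From cos δ = sin φ₁ sin φ₂ + cos φ₁ cos φ₂ cos Δλ, the central angle is δ ≈ 1.114 rad (63.8°).
Interpolate at f = 0.80 with slerp weights a = sin((1−f)δ)/sin δ ≈ 0.246, b = sin(fδ)/sin δ ≈ 0.867.
p = a·p₁ + b·p₂ ≈ (-0.085, 0.463, 0.882); φ = arcsin(p_z) ≈ 61.93°, λ = atan2(p_y, p_x) ≈ 100.39°.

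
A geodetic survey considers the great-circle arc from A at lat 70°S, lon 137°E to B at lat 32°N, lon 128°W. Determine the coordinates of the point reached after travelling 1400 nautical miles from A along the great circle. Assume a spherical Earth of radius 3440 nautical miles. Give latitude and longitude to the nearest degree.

Convert each endpoint to a unit vector on the sphere (x = cos φ cos λ, y = cos φ sin λ, z = sin φ).
The central angle between the endpoints is δ = arccos(p₁·p₂) ≈ 2.121 rad (121.5°). The total great-circle distance is δ·R ≈ 2.121 × 3440 ≈ 7298 nmi, so the target fraction is f = 1400/7298 ≈ 0.192.
Interpolate at f ≈ 0.192 with slerp weights a = sin((1−f)δ)/sin δ ≈ 1.161, b = sin(fδ)/sin δ ≈ 0.464.
p = a·p₁ + b·p₂ ≈ (-0.533, -0.040, -0.845); φ = arcsin(p_z) ≈ -57.69°, λ = atan2(p_y, p_x) ≈ -175.76°.

≈ lat 58°S, lon 176°W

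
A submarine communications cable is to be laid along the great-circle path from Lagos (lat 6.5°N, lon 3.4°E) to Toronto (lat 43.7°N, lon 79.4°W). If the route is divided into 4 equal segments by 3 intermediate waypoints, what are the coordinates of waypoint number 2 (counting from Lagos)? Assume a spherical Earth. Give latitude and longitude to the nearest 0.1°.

From cos δ = sin φ₁ sin φ₂ + cos φ₁ cos φ₂ cos Δλ, the central angle is δ ≈ 1.402 rad (80.3°).
Interpolate at f = 2/4 with slerp weights a = sin((1−f)δ)/sin δ ≈ 0.654, b = sin(fδ)/sin δ ≈ 0.654.
p = a·p₁ + b·p₂ ≈ (0.736, -0.426, 0.526); φ = arcsin(p_z) ≈ 31.74°, λ = atan2(p_y, p_x) ≈ -30.09°.

≈ lat 31.7°N, lon 30.1°W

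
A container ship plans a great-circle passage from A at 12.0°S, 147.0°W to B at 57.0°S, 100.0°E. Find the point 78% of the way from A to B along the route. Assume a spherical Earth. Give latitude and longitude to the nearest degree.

Convert each endpoint to a unit vector on the sphere (x = cos φ cos λ, y = cos φ sin λ, z = sin φ).
The central angle between the endpoints is δ = arccos(p₁·p₂) ≈ 1.605 rad (91.9°).
Interpolate at f = 0.78 with slerp weights a = sin((1−f)δ)/sin δ ≈ 0.346, b = sin(fδ)/sin δ ≈ 0.950.
p = a·p₁ + b·p₂ ≈ (-0.374, 0.325, -0.869); φ = arcsin(p_z) ≈ -60.31°, λ = atan2(p_y, p_x) ≈ 138.96°.

≈ 60°S, 139°E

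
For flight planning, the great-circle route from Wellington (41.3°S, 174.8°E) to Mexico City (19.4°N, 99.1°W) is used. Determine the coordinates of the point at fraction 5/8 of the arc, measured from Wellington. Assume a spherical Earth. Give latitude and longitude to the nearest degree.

From cos δ = sin φ₁ sin φ₂ + cos φ₁ cos φ₂ cos Δλ, the central angle is δ ≈ 1.743 rad (99.8°).
Interpolate at f = 5/8 with slerp weights a = sin((1−f)δ)/sin δ ≈ 0.617, b = sin(fδ)/sin δ ≈ 0.899.
p = a·p₁ + b·p₂ ≈ (-0.596, -0.796, -0.108); φ = arcsin(p_z) ≈ -6.23°, λ = atan2(p_y, p_x) ≈ -126.83°.

≈ 6°S, 127°W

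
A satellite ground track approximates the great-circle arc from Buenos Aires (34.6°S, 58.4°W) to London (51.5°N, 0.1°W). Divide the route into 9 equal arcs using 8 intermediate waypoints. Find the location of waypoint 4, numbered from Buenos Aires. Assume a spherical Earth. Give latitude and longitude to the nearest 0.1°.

Convert each endpoint to a unit vector on the sphere (x = cos φ cos λ, y = cos φ sin λ, z = sin φ).
The central angle between the endpoints is δ = arccos(p₁·p₂) ≈ 1.747 rad (100.1°).
Interpolate at f = 4/9 with slerp weights a = sin((1−f)δ)/sin δ ≈ 0.838, b = sin(fδ)/sin δ ≈ 0.712.
p = a·p₁ + b·p₂ ≈ (0.805, -0.588, 0.081); φ = arcsin(p_z) ≈ 4.65°, λ = atan2(p_y, p_x) ≈ -36.18°.

≈ 4.6°N, 36.2°W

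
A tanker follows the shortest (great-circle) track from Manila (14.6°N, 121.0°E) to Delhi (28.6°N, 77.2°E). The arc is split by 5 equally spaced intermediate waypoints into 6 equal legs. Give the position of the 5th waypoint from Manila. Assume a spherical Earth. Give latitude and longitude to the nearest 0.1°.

The haversine formula gives a central angle δ ≈ 0.747 rad (42.8°) between the endpoints.
Interpolate at f = 5/6 with slerp weights a = sin((1−f)δ)/sin δ ≈ 0.183, b = sin(fδ)/sin δ ≈ 0.858.
p = a·p₁ + b·p₂ ≈ (0.076, 0.886, 0.457); φ = arcsin(p_z) ≈ 27.18°, λ = atan2(p_y, p_x) ≈ 85.11°.

≈ 27.2°N, 85.1°E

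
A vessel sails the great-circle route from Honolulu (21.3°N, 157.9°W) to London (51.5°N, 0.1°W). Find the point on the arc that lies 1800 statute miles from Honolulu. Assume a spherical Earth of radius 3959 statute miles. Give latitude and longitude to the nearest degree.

Convert each endpoint to a unit vector on the sphere (x = cos φ cos λ, y = cos φ sin λ, z = sin φ).
The central angle between the endpoints is δ = arccos(p₁·p₂) ≈ 1.826 rad (104.6°). The total great-circle distance is δ·R ≈ 1.826 × 3959 ≈ 7230 mi, so the target fraction is f = 1800/7230 ≈ 0.249.
Interpolate at f ≈ 0.249 with slerp weights a = sin((1−f)δ)/sin δ ≈ 1.013, b = sin(fδ)/sin δ ≈ 0.454.
p = a·p₁ + b·p₂ ≈ (-0.592, -0.356, 0.723); φ = arcsin(p_z) ≈ 46.32°, λ = atan2(p_y, p_x) ≈ -149.01°.

≈ 46°N, 149°W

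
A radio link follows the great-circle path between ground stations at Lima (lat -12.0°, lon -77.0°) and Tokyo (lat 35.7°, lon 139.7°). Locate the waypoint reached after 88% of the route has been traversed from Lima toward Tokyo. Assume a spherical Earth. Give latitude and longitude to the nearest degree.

≈ lat 41°, lon 160°

From cos δ = sin φ₁ sin φ₂ + cos φ₁ cos φ₂ cos Δλ, the central angle is δ ≈ 2.431 rad (139.3°).
Interpolate at f = 0.88 with slerp weights a = sin((1−f)δ)/sin δ ≈ 0.441, b = sin(fδ)/sin δ ≈ 1.292.
p = a·p₁ + b·p₂ ≈ (-0.703, 0.258, 0.662); φ = arcsin(p_z) ≈ 41.48°, λ = atan2(p_y, p_x) ≈ 159.83°.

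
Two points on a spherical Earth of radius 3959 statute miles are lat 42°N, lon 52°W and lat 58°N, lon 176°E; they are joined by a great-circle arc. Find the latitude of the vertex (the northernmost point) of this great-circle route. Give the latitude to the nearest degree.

The great circle lies in the plane with unit normal n̂ = (p₁ × p₂)/|p₁ × p₂|.
Here n̂_z ≈ -0.307; the vertex latitude is φ_max = arccos|n̂_z| ≈ 72.1°.
Check via Clairaut: cos φ_max = |cos φ₁| · sin C = cos(42.0°)·sin(24.4°) ≈ 0.307, again giving ≈ 72.1°.

≈ 72°N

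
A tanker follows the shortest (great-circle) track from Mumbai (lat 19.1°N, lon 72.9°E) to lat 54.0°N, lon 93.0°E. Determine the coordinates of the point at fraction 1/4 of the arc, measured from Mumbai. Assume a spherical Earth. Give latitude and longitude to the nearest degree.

Write both endpoints as unit vectors p₁, p₂ with components (cos φ cos λ, cos φ sin λ, sin φ).
The central angle between the endpoints is δ = arccos(p₁·p₂) ≈ 0.666 rad (38.2°).
Interpolate at f = 1/4 with slerp weights a = sin((1−f)δ)/sin δ ≈ 0.775, b = sin(fδ)/sin δ ≈ 0.268.
p = a·p₁ + b·p₂ ≈ (0.207, 0.858, 0.471); φ = arcsin(p_z) ≈ 28.08°, λ = atan2(p_y, p_x) ≈ 76.42°.

≈ lat 28°N, lon 76°E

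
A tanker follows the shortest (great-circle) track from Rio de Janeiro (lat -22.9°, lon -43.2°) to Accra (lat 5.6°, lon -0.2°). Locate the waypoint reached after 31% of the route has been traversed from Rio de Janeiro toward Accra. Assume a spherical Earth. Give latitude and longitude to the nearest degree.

≈ lat -15°, lon -29°

Write both endpoints as unit vectors p₁, p₂ with components (cos φ cos λ, cos φ sin λ, sin φ).
The central angle between the endpoints is δ = arccos(p₁·p₂) ≈ 0.886 rad (50.8°).
Interpolate at f = 0.31 with slerp weights a = sin((1−f)δ)/sin δ ≈ 0.741, b = sin(fδ)/sin δ ≈ 0.350.
p = a·p₁ + b·p₂ ≈ (0.846, -0.469, -0.254); φ = arcsin(p_z) ≈ -14.73°, λ = atan2(p_y, p_x) ≈ -28.97°.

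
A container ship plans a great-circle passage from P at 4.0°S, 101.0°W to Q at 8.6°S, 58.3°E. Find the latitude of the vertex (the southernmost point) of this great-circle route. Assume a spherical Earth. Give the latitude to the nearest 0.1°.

The great circle lies in the plane with unit normal n̂ = (p₁ × p₂)/|p₁ × p₂|.
Here n̂_z ≈ +0.851; the vertex latitude is φ_max = arccos|n̂_z| ≈ 31.7°.

≈ 31.7°S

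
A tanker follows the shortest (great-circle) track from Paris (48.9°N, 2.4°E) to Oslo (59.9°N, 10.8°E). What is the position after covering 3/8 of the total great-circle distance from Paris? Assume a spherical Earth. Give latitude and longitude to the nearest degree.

Write both endpoints as unit vectors p₁, p₂ with components (cos φ cos λ, cos φ sin λ, sin φ).
The central angle between the endpoints is δ = arccos(p₁·p₂) ≈ 0.210 rad (12.0°).
Interpolate at f = 3/8 with slerp weights a = sin((1−f)δ)/sin δ ≈ 0.628, b = sin(fδ)/sin δ ≈ 0.377.
p = a·p₁ + b·p₂ ≈ (0.598, 0.053, 0.800); φ = arcsin(p_z) ≈ 53.09°, λ = atan2(p_y, p_x) ≈ 5.04°.

≈ 53°N, 5°E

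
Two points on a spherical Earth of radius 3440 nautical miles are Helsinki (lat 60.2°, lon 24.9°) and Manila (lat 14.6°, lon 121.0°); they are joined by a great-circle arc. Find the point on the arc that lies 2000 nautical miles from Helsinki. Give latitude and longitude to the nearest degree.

Write both endpoints as unit vectors p₁, p₂ with components (cos φ cos λ, cos φ sin λ, sin φ).
The central angle between the endpoints is δ = arccos(p₁·p₂) ≈ 1.402 rad (80.3°). The total great-circle distance is δ·R ≈ 1.402 × 3440 ≈ 4824 nmi, so the target fraction is f = 2000/4824 ≈ 0.415.
Interpolate at f ≈ 0.415 with slerp weights a = sin((1−f)δ)/sin δ ≈ 0.742, b = sin(fδ)/sin δ ≈ 0.557.
p = a·p₁ + b·p₂ ≈ (0.057, 0.617, 0.785); φ = arcsin(p_z) ≈ 51.68°, λ = atan2(p_y, p_x) ≈ 84.73°.

≈ lat 52°, lon 85°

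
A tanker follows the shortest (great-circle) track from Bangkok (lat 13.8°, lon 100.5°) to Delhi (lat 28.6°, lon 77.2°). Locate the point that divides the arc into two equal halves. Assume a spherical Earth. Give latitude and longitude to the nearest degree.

≈ lat 22°, lon 89°

From cos δ = sin φ₁ sin φ₂ + cos φ₁ cos φ₂ cos Δλ, the central angle is δ ≈ 0.457 rad (26.2°).
Interpolate at f = 1/2 with slerp weights a = sin((1−f)δ)/sin δ ≈ 0.513, b = sin(fδ)/sin δ ≈ 0.513.
p = a·p₁ + b·p₂ ≈ (0.009, 0.930, 0.368); φ = arcsin(p_z) ≈ 21.60°, λ = atan2(p_y, p_x) ≈ 89.45°.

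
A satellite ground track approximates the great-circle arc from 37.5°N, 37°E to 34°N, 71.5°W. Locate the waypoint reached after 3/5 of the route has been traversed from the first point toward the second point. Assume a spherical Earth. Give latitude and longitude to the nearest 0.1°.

Write both endpoints as unit vectors p₁, p₂ with components (cos φ cos λ, cos φ sin λ, sin φ).
The central angle between the endpoints is δ = arccos(p₁·p₂) ≈ 1.439 rad (82.4°).
Interpolate at f = 3/5 with slerp weights a = sin((1−f)δ)/sin δ ≈ 0.549, b = sin(fδ)/sin δ ≈ 0.767.
p = a·p₁ + b·p₂ ≈ (0.550, -0.341, 0.763); φ = arcsin(p_z) ≈ 49.72°, λ = atan2(p_y, p_x) ≈ -31.79°.

≈ 49.7°N, 31.8°W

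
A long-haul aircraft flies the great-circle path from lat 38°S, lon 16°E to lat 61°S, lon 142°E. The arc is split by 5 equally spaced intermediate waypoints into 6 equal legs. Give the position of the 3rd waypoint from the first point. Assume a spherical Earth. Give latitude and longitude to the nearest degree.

≈ lat 67°S, lon 54°E

Write both endpoints as unit vectors p₁, p₂ with components (cos φ cos λ, cos φ sin λ, sin φ).
The central angle between the endpoints is δ = arccos(p₁·p₂) ≈ 1.251 rad (71.7°).
Interpolate at f = 3/6 with slerp weights a = sin((1−f)δ)/sin δ ≈ 0.617, b = sin(fδ)/sin δ ≈ 0.617.
p = a·p₁ + b·p₂ ≈ (0.232, 0.318, -0.919); φ = arcsin(p_z) ≈ -66.83°, λ = atan2(p_y, p_x) ≈ 53.94°.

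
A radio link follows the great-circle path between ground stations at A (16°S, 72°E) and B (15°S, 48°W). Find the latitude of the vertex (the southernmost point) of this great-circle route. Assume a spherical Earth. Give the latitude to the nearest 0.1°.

The great circle lies in the plane with unit normal n̂ = (p₁ × p₂)/|p₁ × p₂|.
Here n̂_z ≈ -0.874; the vertex latitude is φ_max = arccos|n̂_z| ≈ 29.0°.
Check via Clairaut: cos φ_max = |cos φ₁| · sin C = cos(16.0°)·sin(114.5°) ≈ 0.874, again giving ≈ 29.0°.

≈ 29.0°S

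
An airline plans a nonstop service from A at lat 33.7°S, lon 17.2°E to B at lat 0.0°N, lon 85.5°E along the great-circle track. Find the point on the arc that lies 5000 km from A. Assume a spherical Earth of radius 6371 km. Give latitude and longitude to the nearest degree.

Convert each endpoint to a unit vector on the sphere (x = cos φ cos λ, y = cos φ sin λ, z = sin φ).
The central angle between the endpoints is δ = arccos(p₁·p₂) ≈ 1.258 rad (72.1°). The total great-circle distance is δ·R ≈ 1.258 × 6371 ≈ 8015 km, so the target fraction is f = 5000/8015 ≈ 0.624.
Interpolate at f ≈ 0.624 with slerp weights a = sin((1−f)δ)/sin δ ≈ 0.479, b = sin(fδ)/sin δ ≈ 0.743.
p = a·p₁ + b·p₂ ≈ (0.439, 0.858, -0.266); φ = arcsin(p_z) ≈ -15.41°, λ = atan2(p_y, p_x) ≈ 62.91°.

≈ lat 15°S, lon 63°E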